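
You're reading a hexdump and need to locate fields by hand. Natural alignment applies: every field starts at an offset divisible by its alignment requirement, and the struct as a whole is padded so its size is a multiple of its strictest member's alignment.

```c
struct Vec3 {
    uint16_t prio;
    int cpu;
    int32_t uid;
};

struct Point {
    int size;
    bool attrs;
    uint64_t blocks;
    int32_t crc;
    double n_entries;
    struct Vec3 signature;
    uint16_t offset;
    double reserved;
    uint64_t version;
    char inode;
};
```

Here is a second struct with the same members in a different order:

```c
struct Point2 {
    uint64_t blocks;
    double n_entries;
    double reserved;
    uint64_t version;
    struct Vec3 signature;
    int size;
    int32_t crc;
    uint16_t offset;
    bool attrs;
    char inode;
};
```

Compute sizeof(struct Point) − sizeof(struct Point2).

Vec3: @0: prio [2B, align 2] → 2; +2 pad (align 4); @4: cpu [4B, align 4] → 8; @8: uid [4B, align 4] → 12; size 12, align 4
@0: size [4B, align 4] → 4
@4: attrs [1B, align 1] → 5
+3 pad (align 8)
@8: blocks [8B, align 8] → 16
@16: crc [4B, align 4] → 20
+4 pad (align 8)
@24: n_entries [8B, align 8] → 32
@32: signature [12B, align 4] → 44
@44: offset [2B, align 2] → 46
+2 pad (align 8)
@48: reserved [8B, align 8] → 56
@56: version [8B, align 8] → 64
@64: inode [1B, align 1] → 65
+7 tail pad (align 8)
size 72, align 8
— Point2 —
@0: blocks [8B, align 8] → 8
@8: n_entries [8B, align 8] → 16
@16: reserved [8B, align 8] → 24
@24: version [8B, align 8] → 32
@32: signature [12B, align 4] → 44
@44: size [4B, align 4] → 48
@48: crc [4B, align 4] → 52
@52: offset [2B, align 2] → 54
@54: attrs [1B, align 1] → 55
@55: inode [1B, align 1] → 56
size 56, align 8
72 − 56 = 16

16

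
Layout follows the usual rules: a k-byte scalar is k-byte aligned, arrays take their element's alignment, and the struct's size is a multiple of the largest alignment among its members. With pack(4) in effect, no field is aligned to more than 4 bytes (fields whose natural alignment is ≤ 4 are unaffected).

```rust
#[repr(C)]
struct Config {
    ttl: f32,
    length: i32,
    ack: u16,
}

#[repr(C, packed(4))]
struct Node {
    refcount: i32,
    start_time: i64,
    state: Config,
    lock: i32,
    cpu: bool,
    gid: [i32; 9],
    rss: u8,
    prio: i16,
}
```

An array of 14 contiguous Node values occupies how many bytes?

Config: 0..4  ttl  (4B, 4-aligned); 4..8  length  (4B, 4-aligned); 8..10  ack  (2B, 2-aligned); 10..12  -- tail padding (2B); sizeof = 12, alignof = 4
0..4  refcount  (4B, 4-aligned)
4..12  start_time  (8B, 4-aligned)
12..24  state  (12B, 4-aligned)
24..28  lock  (4B, 4-aligned)
28..29  cpu  (1B, 1-aligned)
29..32  -- padding (3B)
32..68  gid  (36B, 4-aligned)
68..69  rss  (1B, 1-aligned)
69..70  -- padding (1B)
70..72  prio  (2B, 2-aligned)
sizeof = 72, alignof = 4
array of 14: 14 × 72 = 1008

1008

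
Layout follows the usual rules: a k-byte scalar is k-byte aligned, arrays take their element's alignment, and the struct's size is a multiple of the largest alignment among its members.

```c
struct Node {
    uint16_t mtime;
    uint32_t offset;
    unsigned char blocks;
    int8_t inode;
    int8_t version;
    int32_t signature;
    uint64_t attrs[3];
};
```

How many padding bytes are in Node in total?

3

@0: mtime [2B, align 2] → 2
+2 pad (align 4)
@4: offset [4B, align 4] → 8
@8: blocks [1B, align 1] → 9
@9: inode [1B, align 1] → 10
@10: version [1B, align 1] → 11
+1 pad (align 4)
@12: signature [4B, align 4] → 16
@16: attrs [24B, align 8] → 40
size 40, align 8
data bytes 37, size 40 → padding 3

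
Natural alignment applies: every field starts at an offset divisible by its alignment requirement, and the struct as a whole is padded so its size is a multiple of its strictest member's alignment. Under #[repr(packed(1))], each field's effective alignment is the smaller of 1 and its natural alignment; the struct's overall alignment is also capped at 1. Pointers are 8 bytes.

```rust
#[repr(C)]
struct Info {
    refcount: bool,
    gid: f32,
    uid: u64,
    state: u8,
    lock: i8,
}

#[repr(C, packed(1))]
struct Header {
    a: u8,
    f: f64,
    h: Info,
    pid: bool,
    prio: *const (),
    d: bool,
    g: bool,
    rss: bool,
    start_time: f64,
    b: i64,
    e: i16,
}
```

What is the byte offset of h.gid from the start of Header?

Info: refcount at 0 (size 1, align 1) → ends 1; pad 3 to align 4 for gid; gid at 4 (size 4, align 4) → ends 8; uid at 8 (size 8, align 8) → ends 16; state at 16 (size 1, align 1) → ends 17; lock at 17 (size 1, align 1) → ends 18; tail pad 6 to reach multiple of 8; total 24 bytes, alignment 8
a at 0 (size 1, align 1) → ends 1
f at 1 (size 8, align 1) → ends 9
h at 9 (size 24, align 1) → ends 33
within Info: gid at 4
9 + 4 = 13

13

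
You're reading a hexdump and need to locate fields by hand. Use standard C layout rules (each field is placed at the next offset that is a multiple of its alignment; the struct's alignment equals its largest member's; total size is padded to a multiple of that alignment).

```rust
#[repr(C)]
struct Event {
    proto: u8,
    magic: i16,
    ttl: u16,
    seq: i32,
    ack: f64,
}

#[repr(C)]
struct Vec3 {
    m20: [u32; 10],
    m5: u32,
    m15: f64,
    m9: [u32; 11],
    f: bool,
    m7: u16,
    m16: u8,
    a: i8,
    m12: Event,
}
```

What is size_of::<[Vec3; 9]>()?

1224

Event: @0: proto [1B, align 1] → 1; +1 pad (align 2); @2: magic [2B, align 2] → 4; @4: ttl [2B, align 2] → 6; +2 pad (align 4); @8: seq [4B, align 4] → 12; +4 pad (align 8); @16: ack [8B, align 8] → 24; size 24, align 8
@0: m20 [40B, align 4] → 40
@40: m5 [4B, align 4] → 44
+4 pad (align 8)
@48: m15 [8B, align 8] → 56
@56: m9 [44B, align 4] → 100
@100: f [1B, align 1] → 101
+1 pad (align 2)
@102: m7 [2B, align 2] → 104
@104: m16 [1B, align 1] → 105
@105: a [1B, align 1] → 106
+6 pad (align 8)
@112: m12 [24B, align 8] → 136
size 136, align 8
array of 9: 9 × 136 = 1224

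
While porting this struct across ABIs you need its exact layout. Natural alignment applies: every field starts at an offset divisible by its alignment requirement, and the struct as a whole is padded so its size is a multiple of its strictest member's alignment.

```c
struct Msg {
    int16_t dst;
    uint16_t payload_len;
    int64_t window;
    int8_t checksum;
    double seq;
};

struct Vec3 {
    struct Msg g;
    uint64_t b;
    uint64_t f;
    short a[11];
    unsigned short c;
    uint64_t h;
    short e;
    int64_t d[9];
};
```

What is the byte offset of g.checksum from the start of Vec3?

16

Msg: dst at 0 (size 2, align 2) → ends 2; payload_len at 2 (size 2, align 2) → ends 4; pad 4 to align 8 for window; window at 8 (size 8, align 8) → ends 16; checksum at 16 (size 1, align 1) → ends 17; pad 7 to align 8 for seq; seq at 24 (size 8, align 8) → ends 32; total 32 bytes, alignment 8
g at 0 (size 32, align 8) → ends 32
within Msg: checksum at 16
0 + 16 = 16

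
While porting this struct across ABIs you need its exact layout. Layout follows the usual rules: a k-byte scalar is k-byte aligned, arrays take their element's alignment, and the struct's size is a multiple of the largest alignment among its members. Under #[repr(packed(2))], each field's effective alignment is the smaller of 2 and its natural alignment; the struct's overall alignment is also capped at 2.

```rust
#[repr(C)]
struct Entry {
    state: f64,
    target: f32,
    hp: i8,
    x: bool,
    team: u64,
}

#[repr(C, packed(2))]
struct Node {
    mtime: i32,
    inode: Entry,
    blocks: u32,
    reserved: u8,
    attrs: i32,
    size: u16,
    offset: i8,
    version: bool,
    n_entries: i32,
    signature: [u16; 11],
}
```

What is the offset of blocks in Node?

Entry: 0..8  state  (8B, 8-aligned); 8..12  target  (4B, 4-aligned); 12..13  hp  (1B, 1-aligned); 13..14  x  (1B, 1-aligned); 14..16  -- padding (2B); 16..24  team  (8B, 8-aligned); sizeof = 24, alignof = 8
0..4  mtime  (4B, 2-aligned)
4..28  inode  (24B, 2-aligned)
28..32  blocks  (4B, 2-aligned)

28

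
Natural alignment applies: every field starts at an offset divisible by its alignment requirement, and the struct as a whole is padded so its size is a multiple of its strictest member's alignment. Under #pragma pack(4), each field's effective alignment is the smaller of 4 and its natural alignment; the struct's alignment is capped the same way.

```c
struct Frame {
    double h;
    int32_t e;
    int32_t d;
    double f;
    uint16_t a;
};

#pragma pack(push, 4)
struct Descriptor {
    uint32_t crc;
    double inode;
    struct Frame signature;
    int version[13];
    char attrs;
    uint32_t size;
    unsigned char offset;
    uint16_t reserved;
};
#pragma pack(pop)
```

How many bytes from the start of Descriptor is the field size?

Frame: @0: h [8B, align 8] → 8; @8: e [4B, align 4] → 12; @12: d [4B, align 4] → 16; @16: f [8B, align 8] → 24; @24: a [2B, align 2] → 26; +6 tail pad (align 8); size 32, align 8
@0: crc [4B, align 4] → 4
@4: inode [8B, align 4] → 12
@12: signature [32B, align 4] → 44
@44: version [52B, align 4] → 96
@96: attrs [1B, align 1] → 97
+3 pad (align 4)
@100: size [4B, align 4] → 104

100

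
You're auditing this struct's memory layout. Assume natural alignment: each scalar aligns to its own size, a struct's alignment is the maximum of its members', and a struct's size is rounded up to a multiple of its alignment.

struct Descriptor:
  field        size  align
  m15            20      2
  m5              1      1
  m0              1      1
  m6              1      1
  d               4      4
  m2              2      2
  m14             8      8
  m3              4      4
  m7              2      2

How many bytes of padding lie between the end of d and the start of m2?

0..20  m15  (20B, 2-aligned)
20..21  m5  (1B, 1-aligned)
21..22  m0  (1B, 1-aligned)
22..23  m6  (1B, 1-aligned)
23..24  -- padding (1B)
24..28  d  (4B, 4-aligned)
28..30  m2  (2B, 2-aligned)

0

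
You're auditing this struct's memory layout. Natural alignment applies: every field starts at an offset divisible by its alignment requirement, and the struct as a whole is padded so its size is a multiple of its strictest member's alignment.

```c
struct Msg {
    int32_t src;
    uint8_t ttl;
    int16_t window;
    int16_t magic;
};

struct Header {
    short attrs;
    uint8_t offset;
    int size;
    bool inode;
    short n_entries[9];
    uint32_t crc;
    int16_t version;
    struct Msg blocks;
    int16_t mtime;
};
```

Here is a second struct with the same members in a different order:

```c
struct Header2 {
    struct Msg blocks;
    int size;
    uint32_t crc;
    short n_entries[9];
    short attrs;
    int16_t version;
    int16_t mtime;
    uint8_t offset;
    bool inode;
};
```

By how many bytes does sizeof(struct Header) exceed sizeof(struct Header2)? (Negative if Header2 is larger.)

Msg: @0: src [4B, align 4] → 4; @4: ttl [1B, align 1] → 5; +1 pad (align 2); @6: window [2B, align 2] → 8; @8: magic [2B, align 2] → 10; +2 tail pad (align 4); size 12, align 4
@0: attrs [2B, align 2] → 2
@2: offset [1B, align 1] → 3
+1 pad (align 4)
@4: size [4B, align 4] → 8
@8: inode [1B, align 1] → 9
+1 pad (align 2)
@10: n_entries [18B, align 2] → 28
@28: crc [4B, align 4] → 32
@32: version [2B, align 2] → 34
+2 pad (align 4)
@36: blocks [12B, align 4] → 48
@48: mtime [2B, align 2] → 50
+2 tail pad (align 4)
size 52, align 4
— Header2 —
@0: blocks [12B, align 4] → 12
@12: size [4B, align 4] → 16
@16: crc [4B, align 4] → 20
@20: n_entries [18B, align 2] → 38
@38: attrs [2B, align 2] → 40
@40: version [2B, align 2] → 42
@42: mtime [2B, align 2] → 44
@44: offset [1B, align 1] → 45
@45: inode [1B, align 1] → 46
+2 tail pad (align 4)
size 48, align 4
52 − 48 = 4

4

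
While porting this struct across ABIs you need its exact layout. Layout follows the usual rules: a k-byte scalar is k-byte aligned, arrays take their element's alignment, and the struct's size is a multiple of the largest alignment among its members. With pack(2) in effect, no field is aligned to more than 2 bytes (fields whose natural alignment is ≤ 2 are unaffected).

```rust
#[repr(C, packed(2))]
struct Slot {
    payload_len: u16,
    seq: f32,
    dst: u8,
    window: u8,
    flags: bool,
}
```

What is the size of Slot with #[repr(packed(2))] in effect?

@0: payload_len [2B, align 2] → 2
@2: seq [4B, align 2] → 6
@6: dst [1B, align 1] → 7
@7: window [1B, align 1] → 8
@8: flags [1B, align 1] → 9
+1 tail pad (align 2)
size 10, align 2

10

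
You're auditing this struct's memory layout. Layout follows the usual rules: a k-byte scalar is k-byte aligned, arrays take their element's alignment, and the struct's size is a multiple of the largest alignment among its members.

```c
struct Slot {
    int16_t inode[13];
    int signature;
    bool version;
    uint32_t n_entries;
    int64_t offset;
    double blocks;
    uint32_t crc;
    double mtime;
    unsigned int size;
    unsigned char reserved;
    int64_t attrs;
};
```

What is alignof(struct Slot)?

8

member alignments: inode=2, signature=4, version=1, n_entries=4, offset=8, blocks=8, crc=4, mtime=8, size=4, reserved=1, attrs=8
max = 8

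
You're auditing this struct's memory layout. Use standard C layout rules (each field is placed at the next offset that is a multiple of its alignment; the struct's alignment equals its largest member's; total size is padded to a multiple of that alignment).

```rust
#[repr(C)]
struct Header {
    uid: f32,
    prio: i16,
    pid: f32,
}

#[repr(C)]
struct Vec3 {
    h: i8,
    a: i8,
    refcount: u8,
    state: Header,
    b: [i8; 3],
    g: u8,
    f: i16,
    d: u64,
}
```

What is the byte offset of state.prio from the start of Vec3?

Header: uid at 0 (size 4, align 4) → ends 4; prio at 4 (size 2, align 2) → ends 6; pad 2 to align 4 for pid; pid at 8 (size 4, align 4) → ends 12; total 12 bytes, alignment 4
h at 0 (size 1, align 1) → ends 1
a at 1 (size 1, align 1) → ends 2
refcount at 2 (size 1, align 1) → ends 3
pad 1 to align 4 for state
state at 4 (size 12, align 4) → ends 16
within Header: prio at 4
4 + 4 = 8

8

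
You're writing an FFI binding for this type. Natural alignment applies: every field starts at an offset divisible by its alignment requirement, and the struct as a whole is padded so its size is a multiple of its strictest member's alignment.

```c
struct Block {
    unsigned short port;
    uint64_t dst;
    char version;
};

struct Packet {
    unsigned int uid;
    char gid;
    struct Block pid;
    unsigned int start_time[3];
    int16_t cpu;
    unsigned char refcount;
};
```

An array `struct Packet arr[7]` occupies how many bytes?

Block: 0..2  port  (2B, 2-aligned); 2..8  -- padding (6B); 8..16  dst  (8B, 8-aligned); 16..17  version  (1B, 1-aligned); 17..24  -- tail padding (7B); sizeof = 24, alignof = 8
0..4  uid  (4B, 4-aligned)
4..5  gid  (1B, 1-aligned)
5..8  -- padding (3B)
8..32  pid  (24B, 8-aligned)
32..44  start_time  (12B, 4-aligned)
44..46  cpu  (2B, 2-aligned)
46..47  refcount  (1B, 1-aligned)
47..48  -- tail padding (1B)
sizeof = 48, alignof = 8
array of 7: 7 × 48 = 336

336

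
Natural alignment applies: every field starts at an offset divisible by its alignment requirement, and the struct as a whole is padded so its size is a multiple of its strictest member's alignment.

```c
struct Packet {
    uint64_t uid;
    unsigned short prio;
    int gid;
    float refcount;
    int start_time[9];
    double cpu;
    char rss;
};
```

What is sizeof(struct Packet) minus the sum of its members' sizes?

9

0..8  uid  (8B, 8-aligned)
8..10  prio  (2B, 2-aligned)
10..12  -- padding (2B)
12..16  gid  (4B, 4-aligned)
16..20  refcount  (4B, 4-aligned)
20..56  start_time  (36B, 4-aligned)
56..64  cpu  (8B, 8-aligned)
64..65  rss  (1B, 1-aligned)
65..72  -- tail padding (7B)
sizeof = 72, alignof = 8
data bytes 63, size 72 → padding 9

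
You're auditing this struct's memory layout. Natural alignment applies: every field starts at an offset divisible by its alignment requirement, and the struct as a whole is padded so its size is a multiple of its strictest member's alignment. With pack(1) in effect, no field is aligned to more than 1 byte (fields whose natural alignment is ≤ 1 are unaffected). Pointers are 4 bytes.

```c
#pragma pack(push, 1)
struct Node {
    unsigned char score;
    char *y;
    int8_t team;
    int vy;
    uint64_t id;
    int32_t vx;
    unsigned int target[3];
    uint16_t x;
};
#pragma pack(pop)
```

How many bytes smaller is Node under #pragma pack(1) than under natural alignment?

natural layout:
  @0: score [1B, align 1] → 1
  +3 pad (align 4)
  @4: y [4B, align 4] → 8
  @8: team [1B, align 1] → 9
  +3 pad (align 4)
  @12: vy [4B, align 4] → 16
  @16: id [8B, align 8] → 24
  @24: vx [4B, align 4] → 28
  @28: target [12B, align 4] → 40
  @40: x [2B, align 2] → 42
  +6 tail pad (align 8)
  size 48, align 8
packed(1) layout:
  @0: score [1B, align 1] → 1
  @1: y [4B, align 1] → 5
  @5: team [1B, align 1] → 6
  @6: vy [4B, align 1] → 10
  @10: id [8B, align 1] → 18
  @18: vx [4B, align 1] → 22
  @22: target [12B, align 1] → 34
  @34: x [2B, align 1] → 36
  size 36, align 1
48 − 36 = 12

12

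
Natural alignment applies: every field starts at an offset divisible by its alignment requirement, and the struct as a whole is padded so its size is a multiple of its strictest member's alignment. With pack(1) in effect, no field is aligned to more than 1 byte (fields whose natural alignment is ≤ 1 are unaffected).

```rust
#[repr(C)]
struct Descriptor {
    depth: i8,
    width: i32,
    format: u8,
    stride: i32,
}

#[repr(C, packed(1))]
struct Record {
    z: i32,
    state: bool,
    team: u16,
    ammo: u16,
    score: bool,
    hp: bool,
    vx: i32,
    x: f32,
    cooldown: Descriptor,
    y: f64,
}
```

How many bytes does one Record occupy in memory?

43

Descriptor: depth at 0 (size 1, align 1) → ends 1; pad 3 to align 4 for width; width at 4 (size 4, align 4) → ends 8; format at 8 (size 1, align 1) → ends 9; pad 3 to align 4 for stride; stride at 12 (size 4, align 4) → ends 16; total 16 bytes, alignment 4
z at 0 (size 4, align 1) → ends 4
state at 4 (size 1, align 1) → ends 5
team at 5 (size 2, align 1) → ends 7
ammo at 7 (size 2, align 1) → ends 9
score at 9 (size 1, align 1) → ends 10
hp at 10 (size 1, align 1) → ends 11
vx at 11 (size 4, align 1) → ends 15
x at 15 (size 4, align 1) → ends 19
cooldown at 19 (size 16, align 1) → ends 35
y at 35 (size 8, align 1) → ends 43
total 43 bytes, alignment 1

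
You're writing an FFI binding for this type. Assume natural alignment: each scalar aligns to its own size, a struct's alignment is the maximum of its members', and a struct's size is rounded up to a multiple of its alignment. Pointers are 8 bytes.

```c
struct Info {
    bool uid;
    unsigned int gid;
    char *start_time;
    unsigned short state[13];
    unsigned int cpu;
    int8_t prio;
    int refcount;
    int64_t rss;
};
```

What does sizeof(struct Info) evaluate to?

64

@0: uid [1B, align 1] → 1
+3 pad (align 4)
@4: gid [4B, align 4] → 8
@8: start_time [8B, align 8] → 16
@16: state [26B, align 2] → 42
+2 pad (align 4)
@44: cpu [4B, align 4] → 48
@48: prio [1B, align 1] → 49
+3 pad (align 4)
@52: refcount [4B, align 4] → 56
@56: rss [8B, align 8] → 64
size 64, align 8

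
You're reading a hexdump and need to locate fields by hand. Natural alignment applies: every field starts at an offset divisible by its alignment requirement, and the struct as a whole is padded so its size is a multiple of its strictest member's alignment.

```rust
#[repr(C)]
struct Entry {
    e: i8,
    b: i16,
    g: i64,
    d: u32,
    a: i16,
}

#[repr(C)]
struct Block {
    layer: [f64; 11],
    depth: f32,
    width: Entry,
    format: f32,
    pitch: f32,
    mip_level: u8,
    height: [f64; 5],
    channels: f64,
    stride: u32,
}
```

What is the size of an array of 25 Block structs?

Entry: e at 0 (size 1, align 1) → ends 1; pad 1 to align 2 for b; b at 2 (size 2, align 2) → ends 4; pad 4 to align 8 for g; g at 8 (size 8, align 8) → ends 16; d at 16 (size 4, align 4) → ends 20; a at 20 (size 2, align 2) → ends 22; tail pad 2 to reach multiple of 8; total 24 bytes, alignment 8
layer at 0 (size 88, align 8) → ends 88
depth at 88 (size 4, align 4) → ends 92
pad 4 to align 8 for width
width at 96 (size 24, align 8) → ends 120
format at 120 (size 4, align 4) → ends 124
pitch at 124 (size 4, align 4) → ends 128
mip_level at 128 (size 1, align 1) → ends 129
pad 7 to align 8 for height
height at 136 (size 40, align 8) → ends 176
channels at 176 (size 8, align 8) → ends 184
stride at 184 (size 4, align 4) → ends 188
tail pad 4 to reach multiple of 8
total 192 bytes, alignment 8
array of 25: 25 × 192 = 4800

4800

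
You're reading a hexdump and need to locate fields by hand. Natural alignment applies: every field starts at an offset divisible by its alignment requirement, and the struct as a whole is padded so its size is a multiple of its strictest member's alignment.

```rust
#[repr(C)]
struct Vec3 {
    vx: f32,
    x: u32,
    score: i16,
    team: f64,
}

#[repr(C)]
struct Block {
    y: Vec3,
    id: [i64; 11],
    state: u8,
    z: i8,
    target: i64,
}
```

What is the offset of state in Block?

112

Vec3: vx at 0 (size 4, align 4) → ends 4; x at 4 (size 4, align 4) → ends 8; score at 8 (size 2, align 2) → ends 10; pad 6 to align 8 for team; team at 16 (size 8, align 8) → ends 24; total 24 bytes, alignment 8
y at 0 (size 24, align 8) → ends 24
id at 24 (size 88, align 8) → ends 112
state at 112 (size 1, align 1) → ends 113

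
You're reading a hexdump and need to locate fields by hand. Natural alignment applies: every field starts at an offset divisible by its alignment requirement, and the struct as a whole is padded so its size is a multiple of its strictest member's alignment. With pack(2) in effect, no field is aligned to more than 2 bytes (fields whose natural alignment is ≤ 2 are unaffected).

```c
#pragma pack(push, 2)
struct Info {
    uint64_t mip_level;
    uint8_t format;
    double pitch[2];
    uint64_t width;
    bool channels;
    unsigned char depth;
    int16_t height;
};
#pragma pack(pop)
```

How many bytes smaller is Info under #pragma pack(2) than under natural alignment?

10

natural layout:
  mip_level at 0 (size 8, align 8) → ends 8
  format at 8 (size 1, align 1) → ends 9
  pad 7 to align 8 for pitch
  pitch at 16 (size 16, align 8) → ends 32
  width at 32 (size 8, align 8) → ends 40
  channels at 40 (size 1, align 1) → ends 41
  depth at 41 (size 1, align 1) → ends 42
  height at 42 (size 2, align 2) → ends 44
  tail pad 4 to reach multiple of 8
  total 48 bytes, alignment 8
packed(2) layout:
  mip_level at 0 (size 8, align 2) → ends 8
  format at 8 (size 1, align 1) → ends 9
  pad 1 to align 2 for pitch
  pitch at 10 (size 16, align 2) → ends 26
  width at 26 (size 8, align 2) → ends 34
  channels at 34 (size 1, align 1) → ends 35
  depth at 35 (size 1, align 1) → ends 36
  height at 36 (size 2, align 2) → ends 38
  total 38 bytes, alignment 2
48 − 38 = 10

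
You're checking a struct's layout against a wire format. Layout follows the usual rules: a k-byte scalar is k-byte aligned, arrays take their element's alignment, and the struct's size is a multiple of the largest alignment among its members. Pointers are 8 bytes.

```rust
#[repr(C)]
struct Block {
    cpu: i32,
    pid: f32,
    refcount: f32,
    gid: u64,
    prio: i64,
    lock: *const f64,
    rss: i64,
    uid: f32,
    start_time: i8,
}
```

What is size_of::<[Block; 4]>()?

@0: cpu [4B, align 4] → 4
@4: pid [4B, align 4] → 8
@8: refcount [4B, align 4] → 12
+4 pad (align 8)
@16: gid [8B, align 8] → 24
@24: prio [8B, align 8] → 32
@32: lock [8B, align 8] → 40
@40: rss [8B, align 8] → 48
@48: uid [4B, align 4] → 52
@52: start_time [1B, align 1] → 53
+3 tail pad (align 8)
size 56, align 8
array of 4: 4 × 56 = 224

224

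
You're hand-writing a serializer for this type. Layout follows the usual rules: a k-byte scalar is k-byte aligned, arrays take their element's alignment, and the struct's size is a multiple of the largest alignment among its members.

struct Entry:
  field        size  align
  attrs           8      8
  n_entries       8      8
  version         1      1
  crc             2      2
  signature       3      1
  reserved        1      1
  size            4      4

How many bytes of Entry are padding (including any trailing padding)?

5

attrs at 0 (size 8, align 8) → ends 8
n_entries at 8 (size 8, align 8) → ends 16
version at 16 (size 1, align 1) → ends 17
pad 1 to align 2 for crc
crc at 18 (size 2, align 2) → ends 20
signature at 20 (size 3, align 1) → ends 23
reserved at 23 (size 1, align 1) → ends 24
size at 24 (size 4, align 4) → ends 28
tail pad 4 to reach multiple of 8
total 32 bytes, alignment 8
data bytes 27, size 32 → padding 5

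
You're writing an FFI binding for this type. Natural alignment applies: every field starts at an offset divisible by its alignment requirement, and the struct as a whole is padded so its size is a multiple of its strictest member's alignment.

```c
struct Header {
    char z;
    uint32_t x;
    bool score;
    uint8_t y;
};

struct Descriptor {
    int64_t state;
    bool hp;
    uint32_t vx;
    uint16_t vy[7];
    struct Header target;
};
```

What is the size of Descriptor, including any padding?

Header: 0..1  z  (1B, 1-aligned); 1..4  -- padding (3B); 4..8  x  (4B, 4-aligned); 8..9  score  (1B, 1-aligned); 9..10  y  (1B, 1-aligned); 10..12  -- tail padding (2B); sizeof = 12, alignof = 4
0..8  state  (8B, 8-aligned)
8..9  hp  (1B, 1-aligned)
9..12  -- padding (3B)
12..16  vx  (4B, 4-aligned)
16..30  vy  (14B, 2-aligned)
30..32  -- padding (2B)
32..44  target  (12B, 4-aligned)
44..48  -- tail padding (4B)
sizeof = 48, alignof = 8

48 bytes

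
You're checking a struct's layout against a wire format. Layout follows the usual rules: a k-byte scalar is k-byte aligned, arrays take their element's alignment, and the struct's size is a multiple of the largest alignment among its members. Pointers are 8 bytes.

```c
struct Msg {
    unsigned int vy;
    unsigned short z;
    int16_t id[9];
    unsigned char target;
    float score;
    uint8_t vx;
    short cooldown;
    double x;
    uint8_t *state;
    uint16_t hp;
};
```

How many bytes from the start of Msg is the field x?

40

0..4  vy  (4B, 4-aligned)
4..6  z  (2B, 2-aligned)
6..24  id  (18B, 2-aligned)
24..25  target  (1B, 1-aligned)
25..28  -- padding (3B)
28..32  score  (4B, 4-aligned)
32..33  vx  (1B, 1-aligned)
33..34  -- padding (1B)
34..36  cooldown  (2B, 2-aligned)
36..40  -- padding (4B)
40..48  x  (8B, 8-aligned)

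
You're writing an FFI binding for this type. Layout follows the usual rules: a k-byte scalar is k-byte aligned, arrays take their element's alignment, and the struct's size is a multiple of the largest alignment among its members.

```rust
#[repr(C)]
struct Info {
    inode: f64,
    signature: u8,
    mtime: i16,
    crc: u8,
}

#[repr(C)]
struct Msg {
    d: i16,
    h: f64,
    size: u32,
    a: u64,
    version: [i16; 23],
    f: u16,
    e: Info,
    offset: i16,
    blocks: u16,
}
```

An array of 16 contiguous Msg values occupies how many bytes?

Info: inode at 0 (size 8, align 8) → ends 8; signature at 8 (size 1, align 1) → ends 9; pad 1 to align 2 for mtime; mtime at 10 (size 2, align 2) → ends 12; crc at 12 (size 1, align 1) → ends 13; tail pad 3 to reach multiple of 8; total 16 bytes, alignment 8
d at 0 (size 2, align 2) → ends 2
pad 6 to align 8 for h
h at 8 (size 8, align 8) → ends 16
size at 16 (size 4, align 4) → ends 20
pad 4 to align 8 for a
a at 24 (size 8, align 8) → ends 32
version at 32 (size 46, align 2) → ends 78
f at 78 (size 2, align 2) → ends 80
e at 80 (size 16, align 8) → ends 96
offset at 96 (size 2, align 2) → ends 98
blocks at 98 (size 2, align 2) → ends 100
tail pad 4 to reach multiple of 8
total 104 bytes, alignment 8
array of 16: 16 × 104 = 1664

1664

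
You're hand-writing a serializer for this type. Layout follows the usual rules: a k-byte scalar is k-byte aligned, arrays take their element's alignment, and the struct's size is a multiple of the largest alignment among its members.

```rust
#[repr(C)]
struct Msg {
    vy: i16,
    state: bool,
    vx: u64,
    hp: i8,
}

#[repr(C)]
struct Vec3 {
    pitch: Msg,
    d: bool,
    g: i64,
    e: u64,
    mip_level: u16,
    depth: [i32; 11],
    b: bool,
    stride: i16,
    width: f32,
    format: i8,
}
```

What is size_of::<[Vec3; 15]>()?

1680

Msg: vy at 0 (size 2, align 2) → ends 2; state at 2 (size 1, align 1) → ends 3; pad 5 to align 8 for vx; vx at 8 (size 8, align 8) → ends 16; hp at 16 (size 1, align 1) → ends 17; tail pad 7 to reach multiple of 8; total 24 bytes, alignment 8
pitch at 0 (size 24, align 8) → ends 24
d at 24 (size 1, align 1) → ends 25
pad 7 to align 8 for g
g at 32 (size 8, align 8) → ends 40
e at 40 (size 8, align 8) → ends 48
mip_level at 48 (size 2, align 2) → ends 50
pad 2 to align 4 for depth
depth at 52 (size 44, align 4) → ends 96
b at 96 (size 1, align 1) → ends 97
pad 1 to align 2 for stride
stride at 98 (size 2, align 2) → ends 100
width at 100 (size 4, align 4) → ends 104
format at 104 (size 1, align 1) → ends 105
tail pad 7 to reach multiple of 8
total 112 bytes, alignment 8
array of 15: 15 × 112 = 1680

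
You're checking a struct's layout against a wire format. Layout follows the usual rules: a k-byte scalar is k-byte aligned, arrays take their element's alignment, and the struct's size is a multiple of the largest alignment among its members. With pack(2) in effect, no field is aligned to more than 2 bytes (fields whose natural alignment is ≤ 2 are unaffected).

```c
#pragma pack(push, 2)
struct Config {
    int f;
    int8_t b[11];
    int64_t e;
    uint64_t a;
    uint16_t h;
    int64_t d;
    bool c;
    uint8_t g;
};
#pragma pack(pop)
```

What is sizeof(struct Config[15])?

660

0..4  f  (4B, 2-aligned)
4..15  b  (11B, 1-aligned)
15..16  -- padding (1B)
16..24  e  (8B, 2-aligned)
24..32  a  (8B, 2-aligned)
32..34  h  (2B, 2-aligned)
34..42  d  (8B, 2-aligned)
42..43  c  (1B, 1-aligned)
43..44  g  (1B, 1-aligned)
sizeof = 44, alignof = 2
array of 15: 15 × 44 = 660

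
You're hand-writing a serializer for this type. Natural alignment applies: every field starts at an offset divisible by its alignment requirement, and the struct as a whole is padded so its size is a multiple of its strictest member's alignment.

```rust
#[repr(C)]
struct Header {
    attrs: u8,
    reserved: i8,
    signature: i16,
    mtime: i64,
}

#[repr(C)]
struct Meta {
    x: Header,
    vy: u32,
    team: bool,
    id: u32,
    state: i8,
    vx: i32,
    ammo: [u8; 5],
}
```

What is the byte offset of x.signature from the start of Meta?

2

Header: @0: attrs [1B, align 1] → 1; @1: reserved [1B, align 1] → 2; @2: signature [2B, align 2] → 4; +4 pad (align 8); @8: mtime [8B, align 8] → 16; size 16, align 8
@0: x [16B, align 8] → 16
within Header: signature at 2
0 + 2 = 2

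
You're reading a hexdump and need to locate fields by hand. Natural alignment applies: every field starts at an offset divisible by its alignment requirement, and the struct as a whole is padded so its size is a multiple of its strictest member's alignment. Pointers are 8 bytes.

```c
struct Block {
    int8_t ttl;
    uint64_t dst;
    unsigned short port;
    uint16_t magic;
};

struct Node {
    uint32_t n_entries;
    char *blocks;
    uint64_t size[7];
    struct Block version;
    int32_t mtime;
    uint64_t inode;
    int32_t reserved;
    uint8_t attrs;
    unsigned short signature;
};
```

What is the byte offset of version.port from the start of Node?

Block: 0..1  ttl  (1B, 1-aligned); 1..8  -- padding (7B); 8..16  dst  (8B, 8-aligned); 16..18  port  (2B, 2-aligned); 18..20  magic  (2B, 2-aligned); 20..24  -- tail padding (4B); sizeof = 24, alignof = 8
0..4  n_entries  (4B, 4-aligned)
4..8  -- padding (4B)
8..16  blocks  (8B, 8-aligned)
16..72  size  (56B, 8-aligned)
72..96  version  (24B, 8-aligned)
within Block: port at 16
72 + 16 = 88

88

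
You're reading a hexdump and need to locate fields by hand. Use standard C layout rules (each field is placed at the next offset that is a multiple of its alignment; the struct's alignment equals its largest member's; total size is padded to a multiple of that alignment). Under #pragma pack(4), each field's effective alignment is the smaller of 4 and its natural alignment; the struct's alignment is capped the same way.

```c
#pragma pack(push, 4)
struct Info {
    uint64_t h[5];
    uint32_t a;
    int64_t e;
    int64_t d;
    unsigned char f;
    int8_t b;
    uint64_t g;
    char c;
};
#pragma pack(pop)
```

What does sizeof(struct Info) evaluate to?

76

@0: h [40B, align 4] → 40
@40: a [4B, align 4] → 44
@44: e [8B, align 4] → 52
@52: d [8B, align 4] → 60
@60: f [1B, align 1] → 61
@61: b [1B, align 1] → 62
+2 pad (align 4)
@64: g [8B, align 4] → 72
@72: c [1B, align 1] → 73
+3 tail pad (align 4)
size 76, align 4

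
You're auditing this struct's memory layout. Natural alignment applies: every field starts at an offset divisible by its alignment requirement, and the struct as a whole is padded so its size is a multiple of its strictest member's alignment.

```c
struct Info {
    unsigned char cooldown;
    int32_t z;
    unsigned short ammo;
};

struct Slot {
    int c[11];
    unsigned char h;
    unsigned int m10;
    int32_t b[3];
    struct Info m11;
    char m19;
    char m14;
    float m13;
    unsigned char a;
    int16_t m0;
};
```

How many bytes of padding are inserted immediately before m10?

3

Info: 0..1  cooldown  (1B, 1-aligned); 1..4  -- padding (3B); 4..8  z  (4B, 4-aligned); 8..10  ammo  (2B, 2-aligned); 10..12  -- tail padding (2B); sizeof = 12, alignof = 4
0..44  c  (44B, 4-aligned)
44..45  h  (1B, 1-aligned)
45..48  -- padding (3B)
48..52  m10  (4B, 4-aligned)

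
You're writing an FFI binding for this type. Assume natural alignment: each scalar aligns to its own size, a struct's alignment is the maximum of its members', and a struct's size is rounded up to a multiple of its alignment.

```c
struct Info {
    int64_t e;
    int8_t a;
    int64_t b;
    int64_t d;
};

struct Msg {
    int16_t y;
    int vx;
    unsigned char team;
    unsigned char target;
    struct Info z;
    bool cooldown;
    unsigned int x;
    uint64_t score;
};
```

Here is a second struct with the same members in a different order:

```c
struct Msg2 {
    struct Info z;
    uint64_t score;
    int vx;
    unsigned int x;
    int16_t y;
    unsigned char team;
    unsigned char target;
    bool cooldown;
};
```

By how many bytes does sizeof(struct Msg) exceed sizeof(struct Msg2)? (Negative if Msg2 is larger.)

Info: 0..8  e  (8B, 8-aligned); 8..9  a  (1B, 1-aligned); 9..16  -- padding (7B); 16..24  b  (8B, 8-aligned); 24..32  d  (8B, 8-aligned); sizeof = 32, alignof = 8
0..2  y  (2B, 2-aligned)
2..4  -- padding (2B)
4..8  vx  (4B, 4-aligned)
8..9  team  (1B, 1-aligned)
9..10  target  (1B, 1-aligned)
10..16  -- padding (6B)
16..48  z  (32B, 8-aligned)
48..49  cooldown  (1B, 1-aligned)
49..52  -- padding (3B)
52..56  x  (4B, 4-aligned)
56..64  score  (8B, 8-aligned)
sizeof = 64, alignof = 8
— Msg2 —
0..32  z  (32B, 8-aligned)
32..40  score  (8B, 8-aligned)
40..44  vx  (4B, 4-aligned)
44..48  x  (4B, 4-aligned)
48..50  y  (2B, 2-aligned)
50..51  team  (1B, 1-aligned)
51..52  target  (1B, 1-aligned)
52..53  cooldown  (1B, 1-aligned)
53..56  -- tail padding (3B)
sizeof = 56, alignof = 8
64 − 56 = 8

8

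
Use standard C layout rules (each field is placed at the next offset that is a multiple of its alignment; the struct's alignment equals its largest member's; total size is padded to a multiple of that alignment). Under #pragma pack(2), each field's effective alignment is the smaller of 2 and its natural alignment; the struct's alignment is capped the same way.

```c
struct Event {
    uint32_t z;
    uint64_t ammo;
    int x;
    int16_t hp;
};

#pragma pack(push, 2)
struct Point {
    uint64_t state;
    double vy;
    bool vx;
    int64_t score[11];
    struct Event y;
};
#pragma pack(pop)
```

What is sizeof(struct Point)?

Event: z at 0 (size 4, align 4) → ends 4; pad 4 to align 8 for ammo; ammo at 8 (size 8, align 8) → ends 16; x at 16 (size 4, align 4) → ends 20; hp at 20 (size 2, align 2) → ends 22; tail pad 2 to reach multiple of 8; total 24 bytes, alignment 8
state at 0 (size 8, align 2) → ends 8
vy at 8 (size 8, align 2) → ends 16
vx at 16 (size 1, align 1) → ends 17
pad 1 to align 2 for score
score at 18 (size 88, align 2) → ends 106
y at 106 (size 24, align 2) → ends 130
total 130 bytes, alignment 2

130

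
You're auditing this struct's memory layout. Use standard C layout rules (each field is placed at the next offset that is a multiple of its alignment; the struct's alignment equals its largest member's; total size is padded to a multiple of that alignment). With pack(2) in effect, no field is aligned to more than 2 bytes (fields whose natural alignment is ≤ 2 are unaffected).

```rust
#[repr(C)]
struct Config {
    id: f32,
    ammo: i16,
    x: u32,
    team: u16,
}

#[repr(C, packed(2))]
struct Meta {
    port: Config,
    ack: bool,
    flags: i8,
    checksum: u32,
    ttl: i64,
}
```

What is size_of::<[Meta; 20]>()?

Config: 0..4  id  (4B, 4-aligned); 4..6  ammo  (2B, 2-aligned); 6..8  -- padding (2B); 8..12  x  (4B, 4-aligned); 12..14  team  (2B, 2-aligned); 14..16  -- tail padding (2B); sizeof = 16, alignof = 4
0..16  port  (16B, 2-aligned)
16..17  ack  (1B, 1-aligned)
17..18  flags  (1B, 1-aligned)
18..22  checksum  (4B, 2-aligned)
22..30  ttl  (8B, 2-aligned)
sizeof = 30, alignof = 2
array of 20: 20 × 30 = 600

600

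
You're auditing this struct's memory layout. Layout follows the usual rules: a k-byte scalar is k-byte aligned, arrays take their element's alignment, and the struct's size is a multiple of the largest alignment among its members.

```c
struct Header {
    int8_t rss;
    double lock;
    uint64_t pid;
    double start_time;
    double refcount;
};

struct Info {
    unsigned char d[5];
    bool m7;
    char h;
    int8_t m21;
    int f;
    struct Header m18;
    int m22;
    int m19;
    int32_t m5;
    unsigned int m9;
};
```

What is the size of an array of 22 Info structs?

1584

Header: 0..1  rss  (1B, 1-aligned); 1..8  -- padding (7B); 8..16  lock  (8B, 8-aligned); 16..24  pid  (8B, 8-aligned); 24..32  start_time  (8B, 8-aligned); 32..40  refcount  (8B, 8-aligned); sizeof = 40, alignof = 8
0..5  d  (5B, 1-aligned)
5..6  m7  (1B, 1-aligned)
6..7  h  (1B, 1-aligned)
7..8  m21  (1B, 1-aligned)
8..12  f  (4B, 4-aligned)
12..16  -- padding (4B)
16..56  m18  (40B, 8-aligned)
56..60  m22  (4B, 4-aligned)
60..64  m19  (4B, 4-aligned)
64..68  m5  (4B, 4-aligned)
68..72  m9  (4B, 4-aligned)
sizeof = 72, alignof = 8
array of 22: 22 × 72 = 1584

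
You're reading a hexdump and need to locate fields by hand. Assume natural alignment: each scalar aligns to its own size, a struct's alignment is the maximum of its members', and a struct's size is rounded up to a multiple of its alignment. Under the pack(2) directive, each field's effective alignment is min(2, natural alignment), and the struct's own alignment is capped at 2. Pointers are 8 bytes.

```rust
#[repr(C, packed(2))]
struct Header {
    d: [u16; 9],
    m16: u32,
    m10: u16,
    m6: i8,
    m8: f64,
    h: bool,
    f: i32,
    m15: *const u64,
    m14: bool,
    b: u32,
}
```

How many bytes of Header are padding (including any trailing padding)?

3

0..18  d  (18B, 2-aligned)
18..22  m16  (4B, 2-aligned)
22..24  m10  (2B, 2-aligned)
24..25  m6  (1B, 1-aligned)
25..26  -- padding (1B)
26..34  m8  (8B, 2-aligned)
34..35  h  (1B, 1-aligned)
35..36  -- padding (1B)
36..40  f  (4B, 2-aligned)
40..48  m15  (8B, 2-aligned)
48..49  m14  (1B, 1-aligned)
49..50  -- padding (1B)
50..54  b  (4B, 2-aligned)
sizeof = 54, alignof = 2
data bytes 51, size 54 → padding 3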